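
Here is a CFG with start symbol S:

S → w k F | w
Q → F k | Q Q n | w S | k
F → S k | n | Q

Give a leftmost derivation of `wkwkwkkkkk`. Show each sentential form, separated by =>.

S=>wkF=>wkQ=>wkFk=>wkSkk=>wkwkFkk=>wkwkSkkk=>wkwkwkFkkk=>wkwkwkQkkk=>wkwkwkkkkk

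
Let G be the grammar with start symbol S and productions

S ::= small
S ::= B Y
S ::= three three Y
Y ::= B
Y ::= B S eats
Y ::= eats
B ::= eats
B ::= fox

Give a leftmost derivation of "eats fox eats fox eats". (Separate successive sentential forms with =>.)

S => B Y => eats Y => eats B S eats => eats fox S eats => eats fox B Y eats => eats fox eats Y eats => eats fox eats B eats => eats fox eats fox eats

S => B Y   [S ::= B Y]
B Y => eats Y   [B ::= eats]
eats Y => eats B S eats   [Y ::= B S eats]
eats B S eats => eats fox S eats   [B ::= fox]
eats fox S eats => eats fox B Y eats   [S ::= B Y]
eats fox B Y eats => eats fox eats Y eats   [B ::= eats]
eats fox eats Y eats => eats fox eats B eats   [Y ::= B]
eats fox eats B eats => eats fox eats fox eats   [B ::= fox]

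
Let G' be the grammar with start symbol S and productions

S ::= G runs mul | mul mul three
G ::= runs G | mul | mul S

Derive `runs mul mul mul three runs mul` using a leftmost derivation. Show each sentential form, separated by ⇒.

S ⇒ G runs mul   [S ::= G runs mul]
G runs mul ⇒ runs G runs mul   [G ::= runs G]
runs G runs mul ⇒ runs mul S runs mul   [G ::= mul S]
runs mul S runs mul ⇒ runs mul mul mul three runs mul   [S ::= mul mul three]

S ⇒ G runs mul ⇒ runs G runs mul ⇒ runs mul S runs mul ⇒ runs mul mul mul three runs mul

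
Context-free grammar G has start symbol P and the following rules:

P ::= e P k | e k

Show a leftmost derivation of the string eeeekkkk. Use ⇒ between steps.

P⇒ePk⇒eePkk⇒eeePkkk⇒eeeekkkk

P ⇒ ePk   [P ::= e P k]
ePk ⇒ eePkk   [P ::= e P k]
eePkk ⇒ eeePkkk   [P ::= e P k]
eeePkkk ⇒ eeeekkkk   [P ::= e k]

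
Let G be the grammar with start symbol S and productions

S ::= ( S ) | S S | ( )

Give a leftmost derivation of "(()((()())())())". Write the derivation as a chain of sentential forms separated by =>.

S => (S)   [S ::= ( S )]
(S) => (SS)   [S ::= S S]
(SS) => (()S)   [S ::= ( )]
(()S) => (()SS)   [S ::= S S]
(()SS) => (()(S)S)   [S ::= ( S )]
(()(S)S) => (()(SS)S)   [S ::= S S]
(()(SS)S) => (()((S)S)S)   [S ::= ( S )]
(()((S)S)S) => (()((SS)S)S)   [S ::= S S]
(()((SS)S)S) => (()((()S)S)S)   [S ::= ( )]
(()((()S)S)S) => (()((()())S)S)   [S ::= ( )]
(()((()())S)S) => (()((()())())S)   [S ::= ( )]
(()((()())())S) => (()((()())())())   [S ::= ( )]

S => (S) => (SS) => (()S) => (()SS) => (()(S)S) => (()(SS)S) => (()((S)S)S) => (()((SS)S)S) => (()((()S)S)S) => (()((()())S)S) => (()((()())())S) => (()((()())())())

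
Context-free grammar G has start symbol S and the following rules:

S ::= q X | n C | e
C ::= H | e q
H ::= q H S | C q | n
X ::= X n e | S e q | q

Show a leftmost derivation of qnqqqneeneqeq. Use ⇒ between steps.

S ⇒ qX ⇒ qSeq ⇒ qnCeq ⇒ qnHeq ⇒ qnqHSeq ⇒ qnqqHSSeq ⇒ qnqqqHSSSeq ⇒ qnqqqnSSSeq ⇒ qnqqqneSSeq ⇒ qnqqqneeSeq ⇒ qnqqqneenCeq ⇒ qnqqqneeneqeq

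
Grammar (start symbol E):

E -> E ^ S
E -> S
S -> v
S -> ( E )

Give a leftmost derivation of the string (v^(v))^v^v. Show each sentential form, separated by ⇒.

E ⇒ E^S   [E -> E ^ S]
E^S ⇒ E^S^S   [E -> E ^ S]
E^S^S ⇒ S^S^S   [E -> S]
S^S^S ⇒ (E)^S^S   [S -> ( E )]
(E)^S^S ⇒ (E^S)^S^S   [E -> E ^ S]
(E^S)^S^S ⇒ (S^S)^S^S   [E -> S]
(S^S)^S^S ⇒ (v^S)^S^S   [S -> v]
(v^S)^S^S ⇒ (v^(E))^S^S   [S -> ( E )]
(v^(E))^S^S ⇒ (v^(S))^S^S   [E -> S]
(v^(S))^S^S ⇒ (v^(v))^S^S   [S -> v]
(v^(v))^S^S ⇒ (v^(v))^v^S   [S -> v]
(v^(v))^v^S ⇒ (v^(v))^v^v   [S -> v]

E ⇒ E^S ⇒ E^S^S ⇒ S^S^S ⇒ (E)^S^S ⇒ (E^S)^S^S ⇒ (S^S)^S^S ⇒ (v^S)^S^S ⇒ (v^(E))^S^S ⇒ (v^(S))^S^S ⇒ (v^(v))^S^S ⇒ (v^(v))^v^S ⇒ (v^(v))^v^v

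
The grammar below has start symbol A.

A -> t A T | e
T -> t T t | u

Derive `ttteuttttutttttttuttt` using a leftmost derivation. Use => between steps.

A => tAT   [A -> t A T]
tAT => ttATT   [A -> t A T]
ttATT => tttATTT   [A -> t A T]
tttATTT => ttteTTT   [A -> e]
ttteTTT => ttteuTT   [T -> u]
ttteuTT => ttteutTtT   [T -> t T t]
ttteutTtT => ttteuttTttT   [T -> t T t]
ttteuttTttT => ttteutttTtttT   [T -> t T t]
ttteutttTtttT => ttteuttttTttttT   [T -> t T t]
ttteuttttTttttT => ttteuttttuttttT   [T -> u]
ttteuttttuttttT => ttteuttttutttttTt   [T -> t T t]
ttteuttttutttttTt => ttteuttttuttttttTtt   [T -> t T t]
ttteuttttuttttttTtt => ttteuttttutttttttTttt   [T -> t T t]
ttteuttttutttttttTttt => ttteuttttutttttttuttt   [T -> u]

A=>tAT=>ttATT=>tttATTT=>ttteTTT=>ttteuTT=>ttteutTtT=>ttteuttTttT=>ttteutttTtttT=>ttteuttttTttttT=>ttteuttttuttttT=>ttteuttttutttttTt=>ttteuttttuttttttTtt=>ttteuttttutttttttTttt=>ttteuttttutttttttuttt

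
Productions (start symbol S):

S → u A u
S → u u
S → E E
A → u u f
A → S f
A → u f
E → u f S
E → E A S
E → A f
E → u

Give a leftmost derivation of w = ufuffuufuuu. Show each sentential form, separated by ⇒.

S ⇒ EE ⇒ EASE ⇒ ufSASE ⇒ ufEEASE ⇒ ufAfEASE ⇒ ufuffEASE ⇒ ufuffuASE ⇒ ufuffuufSE ⇒ ufuffuufuuE ⇒ ufuffuufuuu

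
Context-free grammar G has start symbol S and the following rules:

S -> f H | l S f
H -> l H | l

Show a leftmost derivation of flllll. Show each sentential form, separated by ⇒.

S ⇒ fH   [S -> f H]
fH ⇒ flH   [H -> l H]
flH ⇒ fllH   [H -> l H]
fllH ⇒ flllH   [H -> l H]
flllH ⇒ fllllH   [H -> l H]
fllllH ⇒ flllll   [H -> l]

S⇒fH⇒flH⇒fllH⇒flllH⇒fllllH⇒flllll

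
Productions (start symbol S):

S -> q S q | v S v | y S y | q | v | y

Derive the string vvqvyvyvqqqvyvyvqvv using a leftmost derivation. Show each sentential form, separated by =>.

S => vSv   [S -> v S v]
vSv => vvSvv   [S -> v S v]
vvSvv => vvqSqvv   [S -> q S q]
vvqSqvv => vvqvSvqvv   [S -> v S v]
vvqvSvqvv => vvqvySyvqvv   [S -> y S y]
vvqvySyvqvv => vvqvyvSvyvqvv   [S -> v S v]
vvqvyvSvyvqvv => vvqvyvySyvyvqvv   [S -> y S y]
vvqvyvySyvyvqvv => vvqvyvyvSvyvyvqvv   [S -> v S v]
vvqvyvyvSvyvyvqvv => vvqvyvyvqSqvyvyvqvv   [S -> q S q]
vvqvyvyvqSqvyvyvqvv => vvqvyvyvqqqvyvyvqvv   [S -> q]

S=>vSv=>vvSvv=>vvqSqvv=>vvqvSvqvv=>vvqvySyvqvv=>vvqvyvSvyvqvv=>vvqvyvySyvyvqvv=>vvqvyvyvSvyvyvqvv=>vvqvyvyvqSqvyvyvqvv=>vvqvyvyvqqqvyvyvqvv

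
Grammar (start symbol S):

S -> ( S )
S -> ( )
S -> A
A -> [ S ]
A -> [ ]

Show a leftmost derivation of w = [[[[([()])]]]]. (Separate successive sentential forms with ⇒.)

S ⇒ A ⇒ [S] ⇒ [A] ⇒ [[S]] ⇒ [[A]] ⇒ [[[S]]] ⇒ [[[A]]] ⇒ [[[[S]]]] ⇒ [[[[(S)]]]] ⇒ [[[[(A)]]]] ⇒ [[[[([S])]]]] ⇒ [[[[([()])]]]]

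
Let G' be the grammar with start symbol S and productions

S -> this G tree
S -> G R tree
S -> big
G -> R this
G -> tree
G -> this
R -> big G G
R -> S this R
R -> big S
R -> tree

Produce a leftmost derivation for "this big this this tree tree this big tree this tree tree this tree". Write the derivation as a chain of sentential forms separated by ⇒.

S ⇒ this G tree ⇒ this R this tree ⇒ this S this R this tree ⇒ this big this R this tree ⇒ this big this S this R this tree ⇒ this big this this G tree this R this tree ⇒ this big this this tree tree this R this tree ⇒ this big this this tree tree this big S this tree ⇒ this big this this tree tree this big G R tree this tree ⇒ this big this this tree tree this big R this R tree this tree ⇒ this big this this tree tree this big tree this R tree this tree ⇒ this big this this tree tree this big tree this tree tree this tree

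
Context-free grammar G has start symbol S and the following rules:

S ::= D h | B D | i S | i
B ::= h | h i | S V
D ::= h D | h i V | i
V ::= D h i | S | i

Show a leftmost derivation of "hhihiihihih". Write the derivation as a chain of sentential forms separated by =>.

S => Dh   [S ::= D h]
Dh => hDh   [D ::= h D]
hDh => hhiVh   [D ::= h i V]
hhiVh => hhiDhih   [V ::= D h i]
hhiDhih => hhihiVhih   [D ::= h i V]
hhihiVhih => hhihiDhihih   [V ::= D h i]
hhihiDhihih => hhihiihihih   [D ::= i]

S=>Dh=>hDh=>hhiVh=>hhiDhih=>hhihiVhih=>hhihiDhihih=>hhihiihihih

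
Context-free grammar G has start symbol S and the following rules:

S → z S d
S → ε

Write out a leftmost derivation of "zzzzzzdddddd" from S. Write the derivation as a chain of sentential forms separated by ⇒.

S ⇒ zSd   [S → z S d]
zSd ⇒ zzSdd   [S → z S d]
zzSdd ⇒ zzzSddd   [S → z S d]
zzzSddd ⇒ zzzzSdddd   [S → z S d]
zzzzSdddd ⇒ zzzzzSddddd   [S → z S d]
zzzzzSddddd ⇒ zzzzzzSdddddd   [S → z S d]
zzzzzzSdddddd ⇒ zzzzzzdddddd   [S → ε]

S ⇒ zSd ⇒ zzSdd ⇒ zzzSddd ⇒ zzzzSdddd ⇒ zzzzzSddddd ⇒ zzzzzzSdddddd ⇒ zzzzzzdddddd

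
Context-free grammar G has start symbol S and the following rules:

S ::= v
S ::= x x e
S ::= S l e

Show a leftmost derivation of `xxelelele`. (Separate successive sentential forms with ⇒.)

S ⇒ Sle   [S ::= S l e]
Sle ⇒ Slele   [S ::= S l e]
Slele ⇒ Slelele   [S ::= S l e]
Slelele ⇒ xxelelele   [S ::= x x e]

S ⇒ Sle ⇒ Slele ⇒ Slelele ⇒ xxelelele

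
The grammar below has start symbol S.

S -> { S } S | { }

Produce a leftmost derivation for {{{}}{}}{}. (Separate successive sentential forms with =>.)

S => {S}S => {{S}S}S => {{{}}S}S => {{{}}{}}S => {{{}}{}}{}

S => {S}S   [S -> { S } S]
{S}S => {{S}S}S   [S -> { S } S]
{{S}S}S => {{{}}S}S   [S -> { }]
{{{}}S}S => {{{}}{}}S   [S -> { }]
{{{}}{}}S => {{{}}{}}{}   [S -> { }]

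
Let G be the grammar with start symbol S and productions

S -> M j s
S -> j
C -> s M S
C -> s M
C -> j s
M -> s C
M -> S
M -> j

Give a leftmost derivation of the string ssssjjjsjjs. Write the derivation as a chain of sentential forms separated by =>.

S=>Mjs=>sCjs=>ssMSjs=>sssCSjs=>ssssMSSjs=>ssssSSSjs=>ssssjSSjs=>ssssjMjsSjs=>ssssjjjsSjs=>ssssjjjsjjs

S => Mjs   [S -> M j s]
Mjs => sCjs   [M -> s C]
sCjs => ssMSjs   [C -> s M S]
ssMSjs => sssCSjs   [M -> s C]
sssCSjs => ssssMSSjs   [C -> s M S]
ssssMSSjs => ssssSSSjs   [M -> S]
ssssSSSjs => ssssjSSjs   [S -> j]
ssssjSSjs => ssssjMjsSjs   [S -> M j s]
ssssjMjsSjs => ssssjjjsSjs   [M -> j]
ssssjjjsSjs => ssssjjjsjjs   [S -> j]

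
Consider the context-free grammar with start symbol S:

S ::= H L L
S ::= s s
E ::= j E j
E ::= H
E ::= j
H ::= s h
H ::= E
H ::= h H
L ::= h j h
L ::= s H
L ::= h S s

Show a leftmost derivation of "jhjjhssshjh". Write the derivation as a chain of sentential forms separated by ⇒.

S⇒HLL⇒ELL⇒jEjLL⇒jHjLL⇒jhHjLL⇒jhEjLL⇒jhjjLL⇒jhjjhSsL⇒jhjjhsssL⇒jhjjhssshjh

S ⇒ HLL   [S ::= H L L]
HLL ⇒ ELL   [H ::= E]
ELL ⇒ jEjLL   [E ::= j E j]
jEjLL ⇒ jHjLL   [E ::= H]
jHjLL ⇒ jhHjLL   [H ::= h H]
jhHjLL ⇒ jhEjLL   [H ::= E]
jhEjLL ⇒ jhjjLL   [E ::= j]
jhjjLL ⇒ jhjjhSsL   [L ::= h S s]
jhjjhSsL ⇒ jhjjhsssL   [S ::= s s]
jhjjhsssL ⇒ jhjjhssshjh   [L ::= h j h]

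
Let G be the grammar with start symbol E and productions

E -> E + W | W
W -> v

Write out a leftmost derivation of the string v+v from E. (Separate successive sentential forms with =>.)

E => E+W => W+W => v+W => v+v

E => E+W   [E -> E + W]
E+W => W+W   [E -> W]
W+W => v+W   [W -> v]
v+W => v+v   [W -> v]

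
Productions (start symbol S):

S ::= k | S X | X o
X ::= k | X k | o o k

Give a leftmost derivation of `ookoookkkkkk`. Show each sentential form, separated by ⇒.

S ⇒ SX   [S ::= S X]
SX ⇒ SXX   [S ::= S X]
SXX ⇒ XoXX   [S ::= X o]
XoXX ⇒ ookoXX   [X ::= o o k]
ookoXX ⇒ ookoXkX   [X ::= X k]
ookoXkX ⇒ ookoXkkX   [X ::= X k]
ookoXkkX ⇒ ookoXkkkX   [X ::= X k]
ookoXkkkX ⇒ ookoXkkkkX   [X ::= X k]
ookoXkkkkX ⇒ ookoookkkkkX   [X ::= o o k]
ookoookkkkkX ⇒ ookoookkkkkk   [X ::= k]

S ⇒ SX ⇒ SXX ⇒ XoXX ⇒ ookoXX ⇒ ookoXkX ⇒ ookoXkkX ⇒ ookoXkkkX ⇒ ookoXkkkkX ⇒ ookoookkkkkX ⇒ ookoookkkkkk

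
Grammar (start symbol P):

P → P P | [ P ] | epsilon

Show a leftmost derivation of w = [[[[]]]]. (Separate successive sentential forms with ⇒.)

P ⇒ PP ⇒ PPP ⇒ [P]PP ⇒ [[P]]PP ⇒ [[[P]]]PP ⇒ [[[[P]]]]PP ⇒ [[[[]]]]PP ⇒ [[[[]]]]P ⇒ [[[[]]]]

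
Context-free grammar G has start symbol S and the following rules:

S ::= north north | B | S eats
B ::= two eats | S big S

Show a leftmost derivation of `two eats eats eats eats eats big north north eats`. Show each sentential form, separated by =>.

S => S eats   [S ::= S eats]
S eats => B eats   [S ::= B]
B eats => S big S eats   [B ::= S big S]
S big S eats => S eats big S eats   [S ::= S eats]
S eats big S eats => S eats eats big S eats   [S ::= S eats]
S eats eats big S eats => S eats eats eats big S eats   [S ::= S eats]
S eats eats eats big S eats => S eats eats eats eats big S eats   [S ::= S eats]
S eats eats eats eats big S eats => B eats eats eats eats big S eats   [S ::= B]
B eats eats eats eats big S eats => two eats eats eats eats eats big S eats   [B ::= two eats]
two eats eats eats eats eats big S eats => two eats eats eats eats eats big north north eats   [S ::= north north]

S => S eats => B eats => S big S eats => S eats big S eats => S eats eats big S eats => S eats eats eats big S eats => S eats eats eats eats big S eats => B eats eats eats eats big S eats => two eats eats eats eats eats big S eats => two eats eats eats eats eats big north north eats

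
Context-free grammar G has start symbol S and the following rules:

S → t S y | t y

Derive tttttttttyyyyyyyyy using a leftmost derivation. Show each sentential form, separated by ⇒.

S ⇒ tSy   [S → t S y]
tSy ⇒ ttSyy   [S → t S y]
ttSyy ⇒ tttSyyy   [S → t S y]
tttSyyy ⇒ ttttSyyyy   [S → t S y]
ttttSyyyy ⇒ tttttSyyyyy   [S → t S y]
tttttSyyyyy ⇒ ttttttSyyyyyy   [S → t S y]
ttttttSyyyyyy ⇒ tttttttSyyyyyyy   [S → t S y]
tttttttSyyyyyyy ⇒ ttttttttSyyyyyyyy   [S → t S y]
ttttttttSyyyyyyyy ⇒ tttttttttyyyyyyyyy   [S → t y]

S ⇒ tSy ⇒ ttSyy ⇒ tttSyyy ⇒ ttttSyyyy ⇒ tttttSyyyyy ⇒ ttttttSyyyyyy ⇒ tttttttSyyyyyyy ⇒ ttttttttSyyyyyyyy ⇒ tttttttttyyyyyyyyy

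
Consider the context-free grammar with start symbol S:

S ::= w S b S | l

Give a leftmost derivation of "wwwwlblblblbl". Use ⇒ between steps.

S⇒wSbS⇒wwSbSbS⇒wwwSbSbSbS⇒wwwwSbSbSbSbS⇒wwwwlbSbSbSbS⇒wwwwlblbSbSbS⇒wwwwlblblbSbS⇒wwwwlblblblbS⇒wwwwlblblblbl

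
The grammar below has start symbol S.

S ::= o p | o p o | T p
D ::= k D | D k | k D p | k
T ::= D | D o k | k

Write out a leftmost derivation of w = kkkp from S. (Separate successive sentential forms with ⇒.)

S ⇒ Tp   [S ::= T p]
Tp ⇒ Dp   [T ::= D]
Dp ⇒ kDp   [D ::= k D]
kDp ⇒ kkDp   [D ::= k D]
kkDp ⇒ kkkp   [D ::= k]

S⇒Tp⇒Dp⇒kDp⇒kkDp⇒kkkp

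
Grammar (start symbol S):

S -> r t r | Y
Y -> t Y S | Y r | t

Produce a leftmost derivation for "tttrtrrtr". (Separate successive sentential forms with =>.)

S => Y => tYS => ttYSS => tttSS => tttrtrS => tttrtrrtr

S => Y   [S -> Y]
Y => tYS   [Y -> t Y S]
tYS => ttYSS   [Y -> t Y S]
ttYSS => tttSS   [Y -> t]
tttSS => tttrtrS   [S -> r t r]
tttrtrS => tttrtrrtr   [S -> r t r]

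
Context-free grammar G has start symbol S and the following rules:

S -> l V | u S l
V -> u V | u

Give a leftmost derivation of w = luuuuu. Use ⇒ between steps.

S ⇒ lV   [S -> l V]
lV ⇒ luV   [V -> u V]
luV ⇒ luuV   [V -> u V]
luuV ⇒ luuuV   [V -> u V]
luuuV ⇒ luuuuV   [V -> u V]
luuuuV ⇒ luuuuu   [V -> u]

S ⇒ lV ⇒ luV ⇒ luuV ⇒ luuuV ⇒ luuuuV ⇒ luuuuu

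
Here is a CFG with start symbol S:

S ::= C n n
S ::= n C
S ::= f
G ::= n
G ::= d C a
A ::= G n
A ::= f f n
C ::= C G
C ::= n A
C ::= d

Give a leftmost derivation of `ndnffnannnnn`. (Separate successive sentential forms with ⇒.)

S ⇒ Cnn ⇒ CGnn ⇒ CGGnn ⇒ nAGGnn ⇒ nGnGGnn ⇒ ndCanGGnn ⇒ ndnAanGGnn ⇒ ndnffnanGGnn ⇒ ndnffnannGnn ⇒ ndnffnannnnn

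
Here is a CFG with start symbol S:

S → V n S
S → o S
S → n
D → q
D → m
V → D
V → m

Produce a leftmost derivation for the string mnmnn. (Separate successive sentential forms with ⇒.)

S⇒VnS⇒DnS⇒mnS⇒mnVnS⇒mnmnS⇒mnmnn

S ⇒ VnS   [S → V n S]
VnS ⇒ DnS   [V → D]
DnS ⇒ mnS   [D → m]
mnS ⇒ mnVnS   [S → V n S]
mnVnS ⇒ mnmnS   [V → m]
mnmnS ⇒ mnmnn   [S → n]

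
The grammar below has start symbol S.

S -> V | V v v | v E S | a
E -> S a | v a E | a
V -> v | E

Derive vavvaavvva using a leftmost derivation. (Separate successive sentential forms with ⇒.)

S ⇒ vES   [S -> v E S]
vES ⇒ vaS   [E -> a]
vaS ⇒ vaV   [S -> V]
vaV ⇒ vaE   [V -> E]
vaE ⇒ vaSa   [E -> S a]
vaSa ⇒ vavESa   [S -> v E S]
vavESa ⇒ vavvaESa   [E -> v a E]
vavvaESa ⇒ vavvaaSa   [E -> a]
vavvaaSa ⇒ vavvaaVvva   [S -> V v v]
vavvaaVvva ⇒ vavvaavvva   [V -> v]

S ⇒ vES ⇒ vaS ⇒ vaV ⇒ vaE ⇒ vaSa ⇒ vavESa ⇒ vavvaESa ⇒ vavvaaSa ⇒ vavvaaVvva ⇒ vavvaavvva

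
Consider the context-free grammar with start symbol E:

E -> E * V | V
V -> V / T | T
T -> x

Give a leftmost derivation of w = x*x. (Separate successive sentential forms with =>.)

E => E*V => V*V => T*V => x*V => x*T => x*x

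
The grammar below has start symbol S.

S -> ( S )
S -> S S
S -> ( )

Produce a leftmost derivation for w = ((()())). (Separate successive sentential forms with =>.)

S => (S)   [S -> ( S )]
(S) => ((S))   [S -> ( S )]
((S)) => ((SS))   [S -> S S]
((SS)) => ((()S))   [S -> ( )]
((()S)) => ((()()))   [S -> ( )]

S => (S) => ((S)) => ((SS)) => ((()S)) => ((()()))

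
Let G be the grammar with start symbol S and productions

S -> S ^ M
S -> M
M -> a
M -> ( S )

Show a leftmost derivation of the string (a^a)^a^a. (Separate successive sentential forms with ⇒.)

S ⇒ S^M   [S -> S ^ M]
S^M ⇒ S^M^M   [S -> S ^ M]
S^M^M ⇒ M^M^M   [S -> M]
M^M^M ⇒ (S)^M^M   [M -> ( S )]
(S)^M^M ⇒ (S^M)^M^M   [S -> S ^ M]
(S^M)^M^M ⇒ (M^M)^M^M   [S -> M]
(M^M)^M^M ⇒ (a^M)^M^M   [M -> a]
(a^M)^M^M ⇒ (a^a)^M^M   [M -> a]
(a^a)^M^M ⇒ (a^a)^a^M   [M -> a]
(a^a)^a^M ⇒ (a^a)^a^a   [M -> a]

S ⇒ S^M ⇒ S^M^M ⇒ M^M^M ⇒ (S)^M^M ⇒ (S^M)^M^M ⇒ (M^M)^M^M ⇒ (a^M)^M^M ⇒ (a^a)^M^M ⇒ (a^a)^a^M ⇒ (a^a)^a^a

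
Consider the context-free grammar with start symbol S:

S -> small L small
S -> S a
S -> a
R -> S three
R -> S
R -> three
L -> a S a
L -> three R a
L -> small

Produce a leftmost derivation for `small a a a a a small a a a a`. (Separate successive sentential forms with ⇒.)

S ⇒ S a   [S -> S a]
S a ⇒ S a a   [S -> S a]
S a a ⇒ S a a a   [S -> S a]
S a a a ⇒ S a a a a   [S -> S a]
S a a a a ⇒ small L small a a a a   [S -> small L small]
small L small a a a a ⇒ small a S a small a a a a   [L -> a S a]
small a S a small a a a a ⇒ small a S a a small a a a a   [S -> S a]
small a S a a small a a a a ⇒ small a S a a a small a a a a   [S -> S a]
small a S a a a small a a a a ⇒ small a a a a a small a a a a   [S -> a]

S ⇒ S a ⇒ S a a ⇒ S a a a ⇒ S a a a a ⇒ small L small a a a a ⇒ small a S a small a a a a ⇒ small a S a a small a a a a ⇒ small a S a a a small a a a a ⇒ small a a a a a small a a a a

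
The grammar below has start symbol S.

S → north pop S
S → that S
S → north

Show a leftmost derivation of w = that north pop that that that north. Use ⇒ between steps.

S ⇒ that S ⇒ that north pop S ⇒ that north pop that S ⇒ that north pop that that S ⇒ that north pop that that that S ⇒ that north pop that that that north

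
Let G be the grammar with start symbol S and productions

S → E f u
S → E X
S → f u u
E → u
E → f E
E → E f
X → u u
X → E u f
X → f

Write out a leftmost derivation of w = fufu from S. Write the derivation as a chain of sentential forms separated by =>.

S => Efu   [S → E f u]
Efu => fEfu   [E → f E]
fEfu => fufu   [E → u]

S=>Efu=>fEfu=>fufu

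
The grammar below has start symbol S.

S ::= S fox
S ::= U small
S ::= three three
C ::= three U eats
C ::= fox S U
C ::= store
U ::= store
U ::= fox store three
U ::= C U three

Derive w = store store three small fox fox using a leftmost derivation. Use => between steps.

S => S fox => S fox fox => U small fox fox => C U three small fox fox => store U three small fox fox => store store three small fox fox

S => S fox   [S ::= S fox]
S fox => S fox fox   [S ::= S fox]
S fox fox => U small fox fox   [S ::= U small]
U small fox fox => C U three small fox fox   [U ::= C U three]
C U three small fox fox => store U three small fox fox   [C ::= store]
store U three small fox fox => store store three small fox fox   [U ::= store]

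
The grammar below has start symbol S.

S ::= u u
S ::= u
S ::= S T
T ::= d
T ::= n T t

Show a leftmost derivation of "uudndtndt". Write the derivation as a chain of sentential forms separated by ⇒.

S ⇒ ST ⇒ STT ⇒ STTT ⇒ uuTTT ⇒ uudTT ⇒ uudnTtT ⇒ uudndtT ⇒ uudndtnTt ⇒ uudndtndt

S ⇒ ST   [S ::= S T]
ST ⇒ STT   [S ::= S T]
STT ⇒ STTT   [S ::= S T]
STTT ⇒ uuTTT   [S ::= u u]
uuTTT ⇒ uudTT   [T ::= d]
uudTT ⇒ uudnTtT   [T ::= n T t]
uudnTtT ⇒ uudndtT   [T ::= d]
uudndtT ⇒ uudndtnTt   [T ::= n T t]
uudndtnTt ⇒ uudndtndt   [T ::= d]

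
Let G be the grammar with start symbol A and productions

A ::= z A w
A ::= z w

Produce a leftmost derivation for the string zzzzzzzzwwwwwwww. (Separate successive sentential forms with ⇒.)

A ⇒ zAw ⇒ zzAww ⇒ zzzAwww ⇒ zzzzAwwww ⇒ zzzzzAwwwww ⇒ zzzzzzAwwwwww ⇒ zzzzzzzAwwwwwww ⇒ zzzzzzzzwwwwwwww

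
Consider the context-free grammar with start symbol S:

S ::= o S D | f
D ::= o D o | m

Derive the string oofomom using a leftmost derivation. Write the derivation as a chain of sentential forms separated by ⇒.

S ⇒ oSD ⇒ ooSDD ⇒ oofDD ⇒ oofoDoD ⇒ oofomoD ⇒ oofomom

S ⇒ oSD   [S ::= o S D]
oSD ⇒ ooSDD   [S ::= o S D]
ooSDD ⇒ oofDD   [S ::= f]
oofDD ⇒ oofoDoD   [D ::= o D o]
oofoDoD ⇒ oofomoD   [D ::= m]
oofomoD ⇒ oofomom   [D ::= m]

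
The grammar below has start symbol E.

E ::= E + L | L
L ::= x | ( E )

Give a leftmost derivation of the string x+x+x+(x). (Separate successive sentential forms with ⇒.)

E⇒E+L⇒E+L+L⇒E+L+L+L⇒L+L+L+L⇒x+L+L+L⇒x+x+L+L⇒x+x+x+L⇒x+x+x+(E)⇒x+x+x+(L)⇒x+x+x+(x)

E ⇒ E+L   [E ::= E + L]
E+L ⇒ E+L+L   [E ::= E + L]
E+L+L ⇒ E+L+L+L   [E ::= E + L]
E+L+L+L ⇒ L+L+L+L   [E ::= L]
L+L+L+L ⇒ x+L+L+L   [L ::= x]
x+L+L+L ⇒ x+x+L+L   [L ::= x]
x+x+L+L ⇒ x+x+x+L   [L ::= x]
x+x+x+L ⇒ x+x+x+(E)   [L ::= ( E )]
x+x+x+(E) ⇒ x+x+x+(L)   [E ::= L]
x+x+x+(L) ⇒ x+x+x+(x)   [L ::= x]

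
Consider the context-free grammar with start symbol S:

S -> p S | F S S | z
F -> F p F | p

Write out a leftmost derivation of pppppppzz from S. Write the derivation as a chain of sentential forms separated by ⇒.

S ⇒ FSS   [S -> F S S]
FSS ⇒ FpFSS   [F -> F p F]
FpFSS ⇒ FpFpFSS   [F -> F p F]
FpFpFSS ⇒ FpFpFpFSS   [F -> F p F]
FpFpFpFSS ⇒ ppFpFpFSS   [F -> p]
ppFpFpFSS ⇒ ppppFpFSS   [F -> p]
ppppFpFSS ⇒ ppppppFSS   [F -> p]
ppppppFSS ⇒ pppppppSS   [F -> p]
pppppppSS ⇒ pppppppzS   [S -> z]
pppppppzS ⇒ pppppppzz   [S -> z]

S ⇒ FSS ⇒ FpFSS ⇒ FpFpFSS ⇒ FpFpFpFSS ⇒ ppFpFpFSS ⇒ ppppFpFSS ⇒ ppppppFSS ⇒ pppppppSS ⇒ pppppppzS ⇒ pppppppzz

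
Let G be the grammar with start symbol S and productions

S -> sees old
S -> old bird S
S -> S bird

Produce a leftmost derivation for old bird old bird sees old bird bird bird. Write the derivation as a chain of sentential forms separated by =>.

S => S bird   [S -> S bird]
S bird => old bird S bird   [S -> old bird S]
old bird S bird => old bird S bird bird   [S -> S bird]
old bird S bird bird => old bird S bird bird bird   [S -> S bird]
old bird S bird bird bird => old bird old bird S bird bird bird   [S -> old bird S]
old bird old bird S bird bird bird => old bird old bird sees old bird bird bird   [S -> sees old]

S => S bird => old bird S bird => old bird S bird bird => old bird S bird bird bird => old bird old bird S bird bird bird => old bird old bird sees old bird bird bird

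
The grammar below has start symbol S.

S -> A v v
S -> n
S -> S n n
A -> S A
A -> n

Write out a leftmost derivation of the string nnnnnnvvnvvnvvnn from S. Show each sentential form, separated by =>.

S=>Snn=>Avvnn=>SAvvnn=>AvvAvvnn=>SAvvAvvnn=>AvvAvvAvvnn=>SAvvAvvAvvnn=>SnnAvvAvvAvvnn=>SnnnnAvvAvvAvvnn=>nnnnnAvvAvvAvvnn=>nnnnnnvvAvvAvvnn=>nnnnnnvvnvvAvvnn=>nnnnnnvvnvvnvvnn

S => Snn   [S -> S n n]
Snn => Avvnn   [S -> A v v]
Avvnn => SAvvnn   [A -> S A]
SAvvnn => AvvAvvnn   [S -> A v v]
AvvAvvnn => SAvvAvvnn   [A -> S A]
SAvvAvvnn => AvvAvvAvvnn   [S -> A v v]
AvvAvvAvvnn => SAvvAvvAvvnn   [A -> S A]
SAvvAvvAvvnn => SnnAvvAvvAvvnn   [S -> S n n]
SnnAvvAvvAvvnn => SnnnnAvvAvvAvvnn   [S -> S n n]
SnnnnAvvAvvAvvnn => nnnnnAvvAvvAvvnn   [S -> n]
nnnnnAvvAvvAvvnn => nnnnnnvvAvvAvvnn   [A -> n]
nnnnnnvvAvvAvvnn => nnnnnnvvnvvAvvnn   [A -> n]
nnnnnnvvnvvAvvnn => nnnnnnvvnvvnvvnn   [A -> n]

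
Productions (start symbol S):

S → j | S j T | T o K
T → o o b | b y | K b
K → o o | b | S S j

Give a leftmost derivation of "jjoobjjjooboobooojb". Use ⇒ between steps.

S ⇒ SjT ⇒ SjTjT ⇒ jjTjT ⇒ jjKbjT ⇒ jjoobjT ⇒ jjoobjKb ⇒ jjoobjSSjb ⇒ jjoobjSjTSjb ⇒ jjoobjjjTSjb ⇒ jjoobjjjoobSjb ⇒ jjoobjjjoobToKjb ⇒ jjoobjjjoobKboKjb ⇒ jjoobjjjoobooboKjb ⇒ jjoobjjjooboobooojb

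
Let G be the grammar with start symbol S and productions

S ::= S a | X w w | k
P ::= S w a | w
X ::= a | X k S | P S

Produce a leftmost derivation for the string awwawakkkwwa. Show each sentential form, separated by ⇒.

S ⇒ Sa   [S ::= S a]
Sa ⇒ Xwwa   [S ::= X w w]
Xwwa ⇒ XkSwwa   [X ::= X k S]
XkSwwa ⇒ PSkSwwa   [X ::= P S]
PSkSwwa ⇒ SwaSkSwwa   [P ::= S w a]
SwaSkSwwa ⇒ SawaSkSwwa   [S ::= S a]
SawaSkSwwa ⇒ XwwawaSkSwwa   [S ::= X w w]
XwwawaSkSwwa ⇒ awwawaSkSwwa   [X ::= a]
awwawaSkSwwa ⇒ awwawakkSwwa   [S ::= k]
awwawakkSwwa ⇒ awwawakkkwwa   [S ::= k]

S ⇒ Sa ⇒ Xwwa ⇒ XkSwwa ⇒ PSkSwwa ⇒ SwaSkSwwa ⇒ SawaSkSwwa ⇒ XwwawaSkSwwa ⇒ awwawaSkSwwa ⇒ awwawakkSwwa ⇒ awwawakkkwwa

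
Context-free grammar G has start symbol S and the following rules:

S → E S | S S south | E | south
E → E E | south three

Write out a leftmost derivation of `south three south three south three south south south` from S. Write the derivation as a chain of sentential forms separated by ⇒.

S ⇒ S S south ⇒ E S S south ⇒ E E S S south ⇒ E E E S S south ⇒ south three E E S S south ⇒ south three south three E S S south ⇒ south three south three south three S S south ⇒ south three south three south three south S south ⇒ south three south three south three south south south

S ⇒ S S south   [S → S S south]
S S south ⇒ E S S south   [S → E S]
E S S south ⇒ E E S S south   [E → E E]
E E S S south ⇒ E E E S S south   [E → E E]
E E E S S south ⇒ south three E E S S south   [E → south three]
south three E E S S south ⇒ south three south three E S S south   [E → south three]
south three south three E S S south ⇒ south three south three south three S S south   [E → south three]
south three south three south three S S south ⇒ south three south three south three south S south   [S → south]
south three south three south three south S south ⇒ south three south three south three south south south   [S → south]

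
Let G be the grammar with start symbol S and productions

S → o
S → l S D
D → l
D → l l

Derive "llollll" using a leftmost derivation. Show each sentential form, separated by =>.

S => lSD   [S → l S D]
lSD => llSDD   [S → l S D]
llSDD => lloDD   [S → o]
lloDD => llollD   [D → l l]
llollD => llollll   [D → l l]

S=>lSD=>llSDD=>lloDD=>llollD=>llollll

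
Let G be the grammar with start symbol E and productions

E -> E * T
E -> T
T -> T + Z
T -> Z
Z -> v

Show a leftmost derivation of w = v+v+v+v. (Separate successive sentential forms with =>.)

E=>T=>T+Z=>T+Z+Z=>T+Z+Z+Z=>Z+Z+Z+Z=>v+Z+Z+Z=>v+v+Z+Z=>v+v+v+Z=>v+v+v+v

E => T   [E -> T]
T => T+Z   [T -> T + Z]
T+Z => T+Z+Z   [T -> T + Z]
T+Z+Z => T+Z+Z+Z   [T -> T + Z]
T+Z+Z+Z => Z+Z+Z+Z   [T -> Z]
Z+Z+Z+Z => v+Z+Z+Z   [Z -> v]
v+Z+Z+Z => v+v+Z+Z   [Z -> v]
v+v+Z+Z => v+v+v+Z   [Z -> v]
v+v+v+Z => v+v+v+v   [Z -> v]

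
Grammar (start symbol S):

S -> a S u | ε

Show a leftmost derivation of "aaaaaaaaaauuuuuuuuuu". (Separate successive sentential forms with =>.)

S => aSu   [S -> a S u]
aSu => aaSuu   [S -> a S u]
aaSuu => aaaSuuu   [S -> a S u]
aaaSuuu => aaaaSuuuu   [S -> a S u]
aaaaSuuuu => aaaaaSuuuuu   [S -> a S u]
aaaaaSuuuuu => aaaaaaSuuuuuu   [S -> a S u]
aaaaaaSuuuuuu => aaaaaaaSuuuuuuu   [S -> a S u]
aaaaaaaSuuuuuuu => aaaaaaaaSuuuuuuuu   [S -> a S u]
aaaaaaaaSuuuuuuuu => aaaaaaaaaSuuuuuuuuu   [S -> a S u]
aaaaaaaaaSuuuuuuuuu => aaaaaaaaaaSuuuuuuuuuu   [S -> a S u]
aaaaaaaaaaSuuuuuuuuuu => aaaaaaaaaauuuuuuuuuu   [S -> ε]

S => aSu => aaSuu => aaaSuuu => aaaaSuuuu => aaaaaSuuuuu => aaaaaaSuuuuuu => aaaaaaaSuuuuuuu => aaaaaaaaSuuuuuuuu => aaaaaaaaaSuuuuuuuuu => aaaaaaaaaaSuuuuuuuuuu => aaaaaaaaaauuuuuuuuuu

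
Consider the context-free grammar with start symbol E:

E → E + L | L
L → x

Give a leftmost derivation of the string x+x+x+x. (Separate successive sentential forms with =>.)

E => E+L   [E → E + L]
E+L => E+L+L   [E → E + L]
E+L+L => E+L+L+L   [E → E + L]
E+L+L+L => L+L+L+L   [E → L]
L+L+L+L => x+L+L+L   [L → x]
x+L+L+L => x+x+L+L   [L → x]
x+x+L+L => x+x+x+L   [L → x]
x+x+x+L => x+x+x+x   [L → x]

E => E+L => E+L+L => E+L+L+L => L+L+L+L => x+L+L+L => x+x+L+L => x+x+x+L => x+x+x+x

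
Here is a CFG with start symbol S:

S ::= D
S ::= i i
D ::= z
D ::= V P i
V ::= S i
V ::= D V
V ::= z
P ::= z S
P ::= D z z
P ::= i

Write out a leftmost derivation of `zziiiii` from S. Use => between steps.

S => D => VPi => SiPi => DiPi => VPiiPi => DVPiiPi => zVPiiPi => zzPiiPi => zziiiPi => zziiiii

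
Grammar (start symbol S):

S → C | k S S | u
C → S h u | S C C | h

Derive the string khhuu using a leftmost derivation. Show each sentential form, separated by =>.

S=>kSS=>kCS=>kShuS=>kChuS=>khhuS=>khhuu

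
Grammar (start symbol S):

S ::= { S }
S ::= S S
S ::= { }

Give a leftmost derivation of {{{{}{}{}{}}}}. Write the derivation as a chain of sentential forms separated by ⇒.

S ⇒ {S}   [S ::= { S }]
{S} ⇒ {{S}}   [S ::= { S }]
{{S}} ⇒ {{{S}}}   [S ::= { S }]
{{{S}}} ⇒ {{{SS}}}   [S ::= S S]
{{{SS}}} ⇒ {{{SSS}}}   [S ::= S S]
{{{SSS}}} ⇒ {{{SSSS}}}   [S ::= S S]
{{{SSSS}}} ⇒ {{{{}SSS}}}   [S ::= { }]
{{{{}SSS}}} ⇒ {{{{}{}SS}}}   [S ::= { }]
{{{{}{}SS}}} ⇒ {{{{}{}{}S}}}   [S ::= { }]
{{{{}{}{}S}}} ⇒ {{{{}{}{}{}}}}   [S ::= { }]

S⇒{S}⇒{{S}}⇒{{{S}}}⇒{{{SS}}}⇒{{{SSS}}}⇒{{{SSSS}}}⇒{{{{}SSS}}}⇒{{{{}{}SS}}}⇒{{{{}{}{}S}}}⇒{{{{}{}{}{}}}}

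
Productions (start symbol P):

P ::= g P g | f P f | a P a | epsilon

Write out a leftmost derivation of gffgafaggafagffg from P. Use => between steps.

P => gPg   [P ::= g P g]
gPg => gfPfg   [P ::= f P f]
gfPfg => gffPffg   [P ::= f P f]
gffPffg => gffgPgffg   [P ::= g P g]
gffgPgffg => gffgaPagffg   [P ::= a P a]
gffgaPagffg => gffgafPfagffg   [P ::= f P f]
gffgafPfagffg => gffgafaPafagffg   [P ::= a P a]
gffgafaPafagffg => gffgafagPgafagffg   [P ::= g P g]
gffgafagPgafagffg => gffgafaggafagffg   [P ::= epsilon]

P => gPg => gfPfg => gffPffg => gffgPgffg => gffgaPagffg => gffgafPfagffg => gffgafaPafagffg => gffgafagPgafagffg => gffgafaggafagffg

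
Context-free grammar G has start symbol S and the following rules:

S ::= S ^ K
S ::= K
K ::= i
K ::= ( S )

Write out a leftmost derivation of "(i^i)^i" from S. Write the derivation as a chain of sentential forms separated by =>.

S => S^K   [S ::= S ^ K]
S^K => K^K   [S ::= K]
K^K => (S)^K   [K ::= ( S )]
(S)^K => (S^K)^K   [S ::= S ^ K]
(S^K)^K => (K^K)^K   [S ::= K]
(K^K)^K => (i^K)^K   [K ::= i]
(i^K)^K => (i^i)^K   [K ::= i]
(i^i)^K => (i^i)^i   [K ::= i]

S => S^K => K^K => (S)^K => (S^K)^K => (K^K)^K => (i^K)^K => (i^i)^K => (i^i)^i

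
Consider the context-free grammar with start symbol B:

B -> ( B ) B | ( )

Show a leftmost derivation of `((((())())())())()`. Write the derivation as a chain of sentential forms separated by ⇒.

B⇒(B)B⇒((B)B)B⇒(((B)B)B)B⇒((((B)B)B)B)B⇒((((())B)B)B)B⇒((((())())B)B)B⇒((((())())())B)B⇒((((())())())())B⇒((((())())())())()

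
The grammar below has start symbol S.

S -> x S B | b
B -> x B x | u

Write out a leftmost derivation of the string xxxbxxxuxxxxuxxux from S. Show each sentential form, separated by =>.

S => xSB => xxSBB => xxxSBBB => xxxbBBB => xxxbxBxBB => xxxbxxBxxBB => xxxbxxxBxxxBB => xxxbxxxuxxxBB => xxxbxxxuxxxxBxB => xxxbxxxuxxxxuxB => xxxbxxxuxxxxuxxBx => xxxbxxxuxxxxuxxux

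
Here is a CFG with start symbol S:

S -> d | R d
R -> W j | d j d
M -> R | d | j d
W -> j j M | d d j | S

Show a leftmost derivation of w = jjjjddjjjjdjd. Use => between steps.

S => Rd => Wjd => Sjd => Rdjd => Wjdjd => jjMjdjd => jjRjdjd => jjWjjdjd => jjjjMjjdjd => jjjjRjjdjd => jjjjWjjjdjd => jjjjddjjjjdjd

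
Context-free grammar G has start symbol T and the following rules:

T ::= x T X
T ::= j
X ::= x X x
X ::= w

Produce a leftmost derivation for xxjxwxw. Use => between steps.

T => xTX => xxTXX => xxjXX => xxjxXxX => xxjxwxX => xxjxwxw

T => xTX   [T ::= x T X]
xTX => xxTXX   [T ::= x T X]
xxTXX => xxjXX   [T ::= j]
xxjXX => xxjxXxX   [X ::= x X x]
xxjxXxX => xxjxwxX   [X ::= w]
xxjxwxX => xxjxwxw   [X ::= w]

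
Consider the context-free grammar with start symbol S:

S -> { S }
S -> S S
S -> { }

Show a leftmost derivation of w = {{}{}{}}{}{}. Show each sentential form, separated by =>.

S=>SS=>SSS=>{S}SS=>{SS}SS=>{SSS}SS=>{{}SS}SS=>{{}{}S}SS=>{{}{}{}}SS=>{{}{}{}}{}S=>{{}{}{}}{}{}

S => SS   [S -> S S]
SS => SSS   [S -> S S]
SSS => {S}SS   [S -> { S }]
{S}SS => {SS}SS   [S -> S S]
{SS}SS => {SSS}SS   [S -> S S]
{SSS}SS => {{}SS}SS   [S -> { }]
{{}SS}SS => {{}{}S}SS   [S -> { }]
{{}{}S}SS => {{}{}{}}SS   [S -> { }]
{{}{}{}}SS => {{}{}{}}{}S   [S -> { }]
{{}{}{}}{}S => {{}{}{}}{}{}   [S -> { }]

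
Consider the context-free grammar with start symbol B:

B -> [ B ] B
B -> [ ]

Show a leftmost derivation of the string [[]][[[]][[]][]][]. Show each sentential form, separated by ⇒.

B⇒[B]B⇒[[]]B⇒[[]][B]B⇒[[]][[B]B]B⇒[[]][[[]]B]B⇒[[]][[[]][B]B]B⇒[[]][[[]][[]]B]B⇒[[]][[[]][[]][]]B⇒[[]][[[]][[]][]][]

B ⇒ [B]B   [B -> [ B ] B]
[B]B ⇒ [[]]B   [B -> [ ]]
[[]]B ⇒ [[]][B]B   [B -> [ B ] B]
[[]][B]B ⇒ [[]][[B]B]B   [B -> [ B ] B]
[[]][[B]B]B ⇒ [[]][[[]]B]B   [B -> [ ]]
[[]][[[]]B]B ⇒ [[]][[[]][B]B]B   [B -> [ B ] B]
[[]][[[]][B]B]B ⇒ [[]][[[]][[]]B]B   [B -> [ ]]
[[]][[[]][[]]B]B ⇒ [[]][[[]][[]][]]B   [B -> [ ]]
[[]][[[]][[]][]]B ⇒ [[]][[[]][[]][]][]   [B -> [ ]]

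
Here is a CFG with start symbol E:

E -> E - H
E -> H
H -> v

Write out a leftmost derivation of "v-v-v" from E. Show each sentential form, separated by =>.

E => E-H => E-H-H => H-H-H => v-H-H => v-v-H => v-v-v

E => E-H   [E -> E - H]
E-H => E-H-H   [E -> E - H]
E-H-H => H-H-H   [E -> H]
H-H-H => v-H-H   [H -> v]
v-H-H => v-v-H   [H -> v]
v-v-H => v-v-v   [H -> v]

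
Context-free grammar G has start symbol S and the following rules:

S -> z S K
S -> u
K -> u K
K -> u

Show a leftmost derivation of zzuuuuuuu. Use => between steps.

S => zSK => zzSKK => zzuKK => zzuuKK => zzuuuKK => zzuuuuKK => zzuuuuuKK => zzuuuuuuK => zzuuuuuuu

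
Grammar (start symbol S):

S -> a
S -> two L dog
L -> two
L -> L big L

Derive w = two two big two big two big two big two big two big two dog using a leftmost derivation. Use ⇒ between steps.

S ⇒ two L dog   [S -> two L dog]
two L dog ⇒ two L big L dog   [L -> L big L]
two L big L dog ⇒ two L big L big L dog   [L -> L big L]
two L big L big L dog ⇒ two two big L big L dog   [L -> two]
two two big L big L dog ⇒ two two big L big L big L dog   [L -> L big L]
two two big L big L big L dog ⇒ two two big two big L big L dog   [L -> two]
two two big two big L big L dog ⇒ two two big two big L big L big L dog   [L -> L big L]
two two big two big L big L big L dog ⇒ two two big two big two big L big L dog   [L -> two]
two two big two big two big L big L dog ⇒ two two big two big two big L big L big L dog   [L -> L big L]
two two big two big two big L big L big L dog ⇒ two two big two big two big L big L big L big L dog   [L -> L big L]
two two big two big two big L big L big L big L dog ⇒ two two big two big two big two big L big L big L dog   [L -> two]
two two big two big two big two big L big L big L dog ⇒ two two big two big two big two big two big L big L dog   [L -> two]
two two big two big two big two big two big L big L dog ⇒ two two big two big two big two big two big two big L dog   [L -> two]
two two big two big two big two big two big two big L dog ⇒ two two big two big two big two big two big two big two dog   [L -> two]

S ⇒ two L dog ⇒ two L big L dog ⇒ two L big L big L dog ⇒ two two big L big L dog ⇒ two two big L big L big L dog ⇒ two two big two big L big L dog ⇒ two two big two big L big L big L dog ⇒ two two big two big two big L big L dog ⇒ two two big two big two big L big L big L dog ⇒ two two big two big two big L big L big L big L dog ⇒ two two big two big two big two big L big L big L dog ⇒ two two big two big two big two big two big L big L dog ⇒ two two big two big two big two big two big two big L dog ⇒ two two big two big two big two big two big two big two dog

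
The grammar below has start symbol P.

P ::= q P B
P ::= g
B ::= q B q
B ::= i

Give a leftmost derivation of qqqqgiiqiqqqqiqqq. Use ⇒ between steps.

P ⇒ qPB ⇒ qqPBB ⇒ qqqPBBB ⇒ qqqqPBBBB ⇒ qqqqgBBBB ⇒ qqqqgiBBB ⇒ qqqqgiiBB ⇒ qqqqgiiqBqB ⇒ qqqqgiiqiqB ⇒ qqqqgiiqiqqBq ⇒ qqqqgiiqiqqqBqq ⇒ qqqqgiiqiqqqqBqqq ⇒ qqqqgiiqiqqqqiqqq

P ⇒ qPB   [P ::= q P B]
qPB ⇒ qqPBB   [P ::= q P B]
qqPBB ⇒ qqqPBBB   [P ::= q P B]
qqqPBBB ⇒ qqqqPBBBB   [P ::= q P B]
qqqqPBBBB ⇒ qqqqgBBBB   [P ::= g]
qqqqgBBBB ⇒ qqqqgiBBB   [B ::= i]
qqqqgiBBB ⇒ qqqqgiiBB   [B ::= i]
qqqqgiiBB ⇒ qqqqgiiqBqB   [B ::= q B q]
qqqqgiiqBqB ⇒ qqqqgiiqiqB   [B ::= i]
qqqqgiiqiqB ⇒ qqqqgiiqiqqBq   [B ::= q B q]
qqqqgiiqiqqBq ⇒ qqqqgiiqiqqqBqq   [B ::= q B q]
qqqqgiiqiqqqBqq ⇒ qqqqgiiqiqqqqBqqq   [B ::= q B q]
qqqqgiiqiqqqqBqqq ⇒ qqqqgiiqiqqqqiqqq   [B ::= i]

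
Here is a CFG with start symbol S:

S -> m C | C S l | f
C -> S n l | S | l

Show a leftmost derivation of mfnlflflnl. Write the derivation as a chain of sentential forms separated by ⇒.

S ⇒ mC ⇒ mSnl ⇒ mCSlnl ⇒ mSSlnl ⇒ mCSlSlnl ⇒ mSnlSlSlnl ⇒ mfnlSlSlnl ⇒ mfnlflSlnl ⇒ mfnlflflnl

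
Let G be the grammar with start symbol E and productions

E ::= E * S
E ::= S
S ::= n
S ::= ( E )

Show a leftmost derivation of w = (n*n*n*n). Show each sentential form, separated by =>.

E => S => (E) => (E*S) => (E*S*S) => (E*S*S*S) => (S*S*S*S) => (n*S*S*S) => (n*n*S*S) => (n*n*n*S) => (n*n*n*n)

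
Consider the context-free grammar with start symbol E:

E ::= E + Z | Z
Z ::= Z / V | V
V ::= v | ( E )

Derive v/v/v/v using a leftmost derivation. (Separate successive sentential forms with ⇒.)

E ⇒ Z   [E ::= Z]
Z ⇒ Z/V   [Z ::= Z / V]
Z/V ⇒ Z/V/V   [Z ::= Z / V]
Z/V/V ⇒ Z/V/V/V   [Z ::= Z / V]
Z/V/V/V ⇒ V/V/V/V   [Z ::= V]
V/V/V/V ⇒ v/V/V/V   [V ::= v]
v/V/V/V ⇒ v/v/V/V   [V ::= v]
v/v/V/V ⇒ v/v/v/V   [V ::= v]
v/v/v/V ⇒ v/v/v/v   [V ::= v]

E⇒Z⇒Z/V⇒Z/V/V⇒Z/V/V/V⇒V/V/V/V⇒v/V/V/V⇒v/v/V/V⇒v/v/v/V⇒v/v/v/v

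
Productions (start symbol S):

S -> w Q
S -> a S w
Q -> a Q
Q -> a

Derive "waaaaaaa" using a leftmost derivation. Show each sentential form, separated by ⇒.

S ⇒ wQ ⇒ waQ ⇒ waaQ ⇒ waaaQ ⇒ waaaaQ ⇒ waaaaaQ ⇒ waaaaaaQ ⇒ waaaaaaa

S ⇒ wQ   [S -> w Q]
wQ ⇒ waQ   [Q -> a Q]
waQ ⇒ waaQ   [Q -> a Q]
waaQ ⇒ waaaQ   [Q -> a Q]
waaaQ ⇒ waaaaQ   [Q -> a Q]
waaaaQ ⇒ waaaaaQ   [Q -> a Q]
waaaaaQ ⇒ waaaaaaQ   [Q -> a Q]
waaaaaaQ ⇒ waaaaaaa   [Q -> a]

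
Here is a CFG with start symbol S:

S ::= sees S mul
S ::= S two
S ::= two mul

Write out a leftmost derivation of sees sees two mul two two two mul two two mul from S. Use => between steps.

S => sees S mul => sees S two mul => sees S two two mul => sees sees S mul two two mul => sees sees S two mul two two mul => sees sees S two two mul two two mul => sees sees S two two two mul two two mul => sees sees two mul two two two mul two two mul

S => sees S mul   [S ::= sees S mul]
sees S mul => sees S two mul   [S ::= S two]
sees S two mul => sees S two two mul   [S ::= S two]
sees S two two mul => sees sees S mul two two mul   [S ::= sees S mul]
sees sees S mul two two mul => sees sees S two mul two two mul   [S ::= S two]
sees sees S two mul two two mul => sees sees S two two mul two two mul   [S ::= S two]
sees sees S two two mul two two mul => sees sees S two two two mul two two mul   [S ::= S two]
sees sees S two two two mul two two mul => sees sees two mul two two two mul two two mul   [S ::= two mul]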